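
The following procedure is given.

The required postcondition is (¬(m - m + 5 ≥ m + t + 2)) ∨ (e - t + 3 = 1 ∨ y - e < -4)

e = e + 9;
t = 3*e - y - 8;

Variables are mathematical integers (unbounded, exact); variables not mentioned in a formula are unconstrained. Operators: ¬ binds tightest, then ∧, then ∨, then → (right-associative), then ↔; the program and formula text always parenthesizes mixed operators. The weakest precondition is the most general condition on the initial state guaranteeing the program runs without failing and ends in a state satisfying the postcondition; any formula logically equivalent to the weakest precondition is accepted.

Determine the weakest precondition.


Working backward. After the program, the postcondition (¬(m - m + 5 ≥ m + t + 2)) ∨ (e - t + 3 = 1 ∨ y - e < -4) must hold; in canonical form it is (¬(m + t ≤ 3)) ∨ e = t - 2 ∨ y < e - 4.
Before t := 3*e - y - 8: (¬(3*e + m ≤ y + 11)) ∨ y = 2*e - 10 ∨ y < e - 4
Before e := e + 9: (¬(3*e + m ≤ y - 16)) ∨ y = 2*e + 8 ∨ y < e + 5
Answer: WP = (¬(3*e + m ≤ y - 16)) ∨ y = 2*e + 8 ∨ y < e + 5


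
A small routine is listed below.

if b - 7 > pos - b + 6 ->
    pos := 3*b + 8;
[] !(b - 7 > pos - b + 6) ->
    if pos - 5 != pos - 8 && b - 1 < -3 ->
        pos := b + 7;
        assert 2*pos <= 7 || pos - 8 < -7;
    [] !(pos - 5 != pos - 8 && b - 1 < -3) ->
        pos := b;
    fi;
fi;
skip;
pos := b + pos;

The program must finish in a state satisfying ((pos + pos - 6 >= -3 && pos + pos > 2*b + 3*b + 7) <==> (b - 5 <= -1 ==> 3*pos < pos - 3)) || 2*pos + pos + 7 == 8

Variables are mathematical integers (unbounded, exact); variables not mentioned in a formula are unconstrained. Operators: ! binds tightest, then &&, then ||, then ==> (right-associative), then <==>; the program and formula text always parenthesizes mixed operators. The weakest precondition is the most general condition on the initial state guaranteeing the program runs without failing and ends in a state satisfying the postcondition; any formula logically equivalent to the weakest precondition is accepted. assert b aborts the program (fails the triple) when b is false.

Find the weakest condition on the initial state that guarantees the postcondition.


Working backward. After the program, the postcondition ((pos + pos - 6 >= -3 && pos + pos > 2*b + 3*b + 7) <==> (b - 5 <= -1 ==> 3*pos < pos - 3)) || 2*pos + pos + 7 == 8 must hold; in canonical form it is ((2*pos >= 3 && 2*pos > 5*b + 7) <==> (b <= 4 ==> 2*pos < -3)) || 3*pos == 1.
Before pos := b + pos: ((2*b + 2*pos >= 3 && 2*pos > 3*b + 7) <==> (b <= 4 ==> 2*b + 2*pos < -3)) || 3*b + 3*pos == 1
Before skip: ((2*b + 2*pos >= 3 && 2*pos > 3*b + 7) <==> (b <= 4 ==> 2*b + 2*pos < -3)) || 3*b + 3*pos == 1
Then branch requires ((8*b >= -13 && 3*b > -9) <==> (b <= 4 ==> 8*b < -19)) || 12*b == -23; else branch requires (b < -2 ==> ((2*b <= -7 || b < -6) && (((4*b >= -11 && b < 7) <==> (b <= 4 ==> 4*b < -17)) || 6*b == -20))) && ((!(b < -2)) ==> (((4*b >= 3 && b < -7) <==> (b <= 4 ==> 4*b < -3)) || 6*b == 1)).
Before the if: (2*b > pos + 13 ==> (((8*b >= -13 && 3*b > -9) <==> (b <= 4 ==> 8*b < -19)) || 12*b == -23)) && ((!(2*b > pos + 13)) ==> ((b < -2 ==> ((2*b <= -7 || b < -6) && (((4*b >= -11 && b < 7) <==> (b <= 4 ==> 4*b < -17)) || 6*b == -20))) && ((!(b < -2)) ==> (((4*b >= 3 && b < -7) <==> (b <= 4 ==> 4*b < -3)) || 6*b == 1))))
Answer: WP = (2*b > pos + 13 ==> (((8*b >= -13 && 3*b > -9) <==> (b <= 4 ==> 8*b < -19)) || 12*b == -23)) && ((!(2*b > pos + 13)) ==> ((b < -2 ==> ((2*b <= -7 || b < -6) && (((4*b >= -11 && b < 7) <==> (b <= 4 ==> 4*b < -17)) || 6*b == -20))) && ((!(b < -2)) ==> (((4*b >= 3 && b < -7) <==> (b <= 4 ==> 4*b < -3)) || 6*b == 1))))


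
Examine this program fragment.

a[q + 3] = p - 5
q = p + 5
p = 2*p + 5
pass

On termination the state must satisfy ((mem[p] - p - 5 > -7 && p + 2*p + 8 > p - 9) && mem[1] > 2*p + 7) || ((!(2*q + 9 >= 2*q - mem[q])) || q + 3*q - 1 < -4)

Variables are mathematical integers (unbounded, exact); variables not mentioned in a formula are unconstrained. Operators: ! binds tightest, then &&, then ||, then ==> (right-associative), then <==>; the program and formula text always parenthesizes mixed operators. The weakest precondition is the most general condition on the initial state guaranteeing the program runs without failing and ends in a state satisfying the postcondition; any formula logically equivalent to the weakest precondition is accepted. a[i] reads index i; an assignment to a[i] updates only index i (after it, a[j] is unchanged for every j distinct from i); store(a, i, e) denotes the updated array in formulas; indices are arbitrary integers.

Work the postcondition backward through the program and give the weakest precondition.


Working backward. After the program, the postcondition ((mem[p] - p - 5 > -7 && p + 2*p + 8 > p - 9) && mem[1] > 2*p + 7) || ((!(2*q + 9 >= 2*q - mem[q])) || q + 3*q - 1 < -4) must hold; in canonical form it is (mem[p] > p - 2 && 2*p > -17 && mem[1] > 2*p + 7) || (!(mem[q] >= -9)) || 4*q < -3.
Before skip: (mem[p] > p - 2 && 2*p > -17 && mem[1] > 2*p + 7) || (!(mem[q] >= -9)) || 4*q < -3
Before p := 2*p + 5: (mem[2*p + 5] > 2*p + 3 && 4*p > -27 && mem[1] > 4*p + 17) || (!(mem[q] >= -9)) || 4*q < -3
Before q := p + 5: (mem[2*p + 5] > 2*p + 3 && 4*p > -27 && mem[1] > 4*p + 17) || (!(mem[p + 5] >= -9)) || 4*p < -23
Before a[q + 3] := p - 5: (mem[2*p + 5] > 2*p + 3 && 4*p > -27 && mem[1] > 4*p + 17) || (!(mem[p + 5] >= -9)) || 4*p < -23
Answer: WP = (mem[2*p + 5] > 2*p + 3 && 4*p > -27 && mem[1] > 4*p + 17) || (!(mem[p + 5] >= -9)) || 4*p < -23


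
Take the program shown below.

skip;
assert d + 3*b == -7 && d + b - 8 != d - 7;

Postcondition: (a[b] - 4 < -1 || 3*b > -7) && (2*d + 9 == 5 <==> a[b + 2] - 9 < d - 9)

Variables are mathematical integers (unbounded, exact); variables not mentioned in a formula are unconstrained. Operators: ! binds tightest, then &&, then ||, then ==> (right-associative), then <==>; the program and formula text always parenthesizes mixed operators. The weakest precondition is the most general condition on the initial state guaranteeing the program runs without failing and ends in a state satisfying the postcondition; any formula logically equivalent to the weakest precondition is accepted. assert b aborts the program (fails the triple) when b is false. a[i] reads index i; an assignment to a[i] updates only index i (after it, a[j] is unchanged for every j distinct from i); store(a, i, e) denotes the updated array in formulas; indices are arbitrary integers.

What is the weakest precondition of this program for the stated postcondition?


Working backward. After the program, the postcondition (a[b] - 4 < -1 || 3*b > -7) && (2*d + 9 == 5 <==> a[b + 2] - 9 < d - 9) must hold; in canonical form it is (a[b] < 3 || 3*b > -7) && (2*d == -4 <==> a[b + 2] < d).
Before assert d + 3*b == -7 && d + b - 8 != d - 7: 3*b + d == -7 && b != 1 && (a[b] < 3 || 3*b > -7) && (2*d == -4 <==> a[b + 2] < d)
Before skip: 3*b + d == -7 && b != 1 && (a[b] < 3 || 3*b > -7) && (2*d == -4 <==> a[b + 2] < d)
Answer: WP = 3*b + d == -7 && b != 1 && (a[b] < 3 || 3*b > -7) && (2*d == -4 <==> a[b + 2] < d)


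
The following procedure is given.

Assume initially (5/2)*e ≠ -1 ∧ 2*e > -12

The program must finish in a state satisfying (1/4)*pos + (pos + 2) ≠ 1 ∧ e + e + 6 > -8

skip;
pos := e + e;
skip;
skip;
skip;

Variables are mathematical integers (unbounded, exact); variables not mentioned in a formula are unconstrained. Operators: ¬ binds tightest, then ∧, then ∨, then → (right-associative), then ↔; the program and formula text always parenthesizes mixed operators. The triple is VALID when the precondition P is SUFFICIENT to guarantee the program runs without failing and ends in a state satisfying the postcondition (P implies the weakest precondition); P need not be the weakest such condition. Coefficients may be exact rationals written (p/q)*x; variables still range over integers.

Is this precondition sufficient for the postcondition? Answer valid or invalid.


Working backward. After the program, the postcondition (1/4)*pos + (pos + 2) ≠ 1 ∧ e + e + 6 > -8 must hold; in canonical form it is (5/4)*pos ≠ -1 ∧ 2*e > -14.
Before skip: (5/4)*pos ≠ -1 ∧ 2*e > -14
Before skip: (5/4)*pos ≠ -1 ∧ 2*e > -14
Before skip: (5/4)*pos ≠ -1 ∧ 2*e > -14
Before pos := e + e: (5/2)*e ≠ -1 ∧ 2*e > -14
Before skip: (5/2)*e ≠ -1 ∧ 2*e > -14
The weakest precondition is (5/2)*e ≠ -1 ∧ 2*e > -14.
Check whether (5/2)*e ≠ -1 ∧ 2*e > -12 implies it.
Every state satisfying the precondition satisfies the weakest precondition: the implication holds.
Answer: valid


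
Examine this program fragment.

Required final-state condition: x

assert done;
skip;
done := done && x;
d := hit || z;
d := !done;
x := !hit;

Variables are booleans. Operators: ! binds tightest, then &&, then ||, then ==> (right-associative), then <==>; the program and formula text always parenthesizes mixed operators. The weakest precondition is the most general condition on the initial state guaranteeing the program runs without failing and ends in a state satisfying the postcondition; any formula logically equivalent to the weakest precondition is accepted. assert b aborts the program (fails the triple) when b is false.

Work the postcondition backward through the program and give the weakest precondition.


Working backward. After the program, x must hold.
Before x := !hit: !hit
Before d := !done: !hit
Before d := hit || z: !hit
Before done := done && x: !hit
Before skip: !hit
Before assert done: done && (!hit)
Answer: WP = done && (!hit)


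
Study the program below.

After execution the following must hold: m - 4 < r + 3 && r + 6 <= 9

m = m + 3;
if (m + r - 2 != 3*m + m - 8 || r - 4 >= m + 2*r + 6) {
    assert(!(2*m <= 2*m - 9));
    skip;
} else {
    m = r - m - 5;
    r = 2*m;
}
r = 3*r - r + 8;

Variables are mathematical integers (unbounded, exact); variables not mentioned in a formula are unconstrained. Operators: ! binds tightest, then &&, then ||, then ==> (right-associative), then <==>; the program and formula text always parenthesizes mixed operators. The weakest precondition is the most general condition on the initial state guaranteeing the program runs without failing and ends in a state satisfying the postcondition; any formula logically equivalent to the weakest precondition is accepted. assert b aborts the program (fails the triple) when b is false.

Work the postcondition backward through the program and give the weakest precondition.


Working backward. After the program, the postcondition m - 4 < r + 3 && r + 6 <= 9 must hold; in canonical form it is m < r + 7 && r <= 3.
Before r := 3*r - r + 8: m < 2*r + 15 && 2*r <= -5
Then branch requires m < 2*r + 15 && 2*r <= -5; else branch requires 3*m < 3*r && 4*r <= 4*m + 15.
Before the if: ((r != 3*m - 6 || m + r <= -10) ==> (m < 2*r + 15 && 2*r <= -5)) && ((!(r != 3*m - 6 || m + r <= -10)) ==> (3*m < 3*r && 4*r <= 4*m + 15))
Before m := m + 3: ((r != 3*m + 3 || m + r <= -13) ==> (m < 2*r + 12 && 2*r <= -5)) && ((!(r != 3*m + 3 || m + r <= -13)) ==> (3*m < 3*r - 9 && 4*r <= 4*m + 27))
Answer: WP = ((r != 3*m + 3 || m + r <= -13) ==> (m < 2*r + 12 && 2*r <= -5)) && ((!(r != 3*m + 3 || m + r <= -13)) ==> (3*m < 3*r - 9 && 4*r <= 4*m + 27))


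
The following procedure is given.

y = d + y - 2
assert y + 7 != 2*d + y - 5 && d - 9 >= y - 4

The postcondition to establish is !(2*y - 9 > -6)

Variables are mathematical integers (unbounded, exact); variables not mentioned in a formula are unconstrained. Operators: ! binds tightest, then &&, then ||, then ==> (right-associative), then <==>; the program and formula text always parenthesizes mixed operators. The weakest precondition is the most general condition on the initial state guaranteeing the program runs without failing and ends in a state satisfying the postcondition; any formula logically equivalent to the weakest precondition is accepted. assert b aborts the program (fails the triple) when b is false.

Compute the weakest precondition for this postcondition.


Working backward. After the program, the postcondition !(2*y - 9 > -6) must hold; in canonical form it is !(2*y > 3).
Before assert y + 7 != 2*d + y - 5 && d - 9 >= y - 4: 2*d != 12 && d >= y + 5 && (!(2*y > 3))
Before y := d + y - 2: 2*d != 12 && y <= -3 && (!(2*d + 2*y > 7))
Answer: WP = 2*d != 12 && y <= -3 && (!(2*d + 2*y > 7))


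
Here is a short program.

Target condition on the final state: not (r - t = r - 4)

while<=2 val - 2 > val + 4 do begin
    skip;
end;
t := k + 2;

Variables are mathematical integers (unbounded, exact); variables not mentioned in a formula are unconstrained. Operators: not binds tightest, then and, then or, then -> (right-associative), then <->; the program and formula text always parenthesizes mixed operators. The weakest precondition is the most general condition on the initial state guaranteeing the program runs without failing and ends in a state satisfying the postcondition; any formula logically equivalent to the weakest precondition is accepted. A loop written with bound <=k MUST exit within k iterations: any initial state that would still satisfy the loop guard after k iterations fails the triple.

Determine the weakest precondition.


Working backward. After the program, the postcondition not (r - t = r - 4) must hold; in canonical form it is not (t = 4).
Before t := k + 2: not (k = 2)
Before the loop (bound <=2), unroll the exhaustion recursion (WP_0 = exit-now case; WP_j = one more guarded iteration, up to j = 2):
  WP_0: not (k = 2)
  WP_1: not (k = 2)
  WP_2: not (k = 2)
So before the loop: not (k = 2)
Answer: WP = not (k = 2)


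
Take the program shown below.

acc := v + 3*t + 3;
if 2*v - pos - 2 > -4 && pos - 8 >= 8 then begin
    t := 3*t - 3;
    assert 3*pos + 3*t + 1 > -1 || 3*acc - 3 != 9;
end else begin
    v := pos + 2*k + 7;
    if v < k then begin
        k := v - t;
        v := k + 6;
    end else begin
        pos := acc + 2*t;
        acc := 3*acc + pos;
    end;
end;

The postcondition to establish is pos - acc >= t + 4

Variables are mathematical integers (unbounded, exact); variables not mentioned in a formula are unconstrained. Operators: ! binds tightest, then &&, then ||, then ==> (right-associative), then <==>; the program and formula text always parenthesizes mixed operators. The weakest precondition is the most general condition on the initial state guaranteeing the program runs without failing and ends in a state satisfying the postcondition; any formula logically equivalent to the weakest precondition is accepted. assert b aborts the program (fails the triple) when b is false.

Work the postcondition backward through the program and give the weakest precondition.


Working backward. After the program, the postcondition pos - acc >= t + 4 must hold; in canonical form it is pos >= acc + t + 4.
Then branch requires (3*pos + 9*t > 7 || 3*acc != 12) && pos >= acc + 3*t + 1; else branch requires (k + pos < -7 ==> pos >= acc + t + 4) && ((!(k + pos < -7)) ==> 3*acc + t <= -4).
Before the if: ((2*v > pos - 2 && pos >= 16) ==> ((3*pos + 9*t > 7 || 3*acc != 12) && pos >= acc + 3*t + 1)) && ((!(2*v > pos - 2 && pos >= 16)) ==> ((k + pos < -7 ==> pos >= acc + t + 4) && ((!(k + pos < -7)) ==> 3*acc + t <= -4)))
Before acc := v + 3*t + 3: ((2*v > pos - 2 && pos >= 16) ==> ((3*pos + 9*t > 7 || 9*t + 3*v != 3) && pos >= 6*t + v + 4)) && ((!(2*v > pos - 2 && pos >= 16)) ==> ((k + pos < -7 ==> pos >= 4*t + v + 7) && ((!(k + pos < -7)) ==> 10*t + 3*v <= -13)))
Answer: WP = ((2*v > pos - 2 && pos >= 16) ==> ((3*pos + 9*t > 7 || 9*t + 3*v != 3) && pos >= 6*t + v + 4)) && ((!(2*v > pos - 2 && pos >= 16)) ==> ((k + pos < -7 ==> pos >= 4*t + v + 7) && ((!(k + pos < -7)) ==> 10*t + 3*v <= -13)))


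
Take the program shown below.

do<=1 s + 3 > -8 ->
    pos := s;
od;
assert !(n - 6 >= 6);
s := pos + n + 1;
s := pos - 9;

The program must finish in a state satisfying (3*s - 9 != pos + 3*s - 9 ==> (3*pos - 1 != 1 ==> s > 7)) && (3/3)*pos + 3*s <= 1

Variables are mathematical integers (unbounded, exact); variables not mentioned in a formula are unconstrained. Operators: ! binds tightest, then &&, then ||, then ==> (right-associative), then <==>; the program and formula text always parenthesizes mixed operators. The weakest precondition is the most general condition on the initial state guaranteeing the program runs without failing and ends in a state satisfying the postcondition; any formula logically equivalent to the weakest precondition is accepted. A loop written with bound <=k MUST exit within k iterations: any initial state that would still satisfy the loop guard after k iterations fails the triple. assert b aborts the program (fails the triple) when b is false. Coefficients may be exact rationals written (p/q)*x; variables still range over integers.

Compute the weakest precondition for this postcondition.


Working backward. After the program, the postcondition (3*s - 9 != pos + 3*s - 9 ==> (3*pos - 1 != 1 ==> s > 7)) && (3/3)*pos + 3*s <= 1 must hold; in canonical form it is (pos != 0 ==> (3*pos != 2 ==> s > 7)) && pos + 3*s <= 1.
Before s := pos - 9: (pos != 0 ==> (3*pos != 2 ==> pos > 16)) && 4*pos <= 28
Before s := pos + n + 1: (pos != 0 ==> (3*pos != 2 ==> pos > 16)) && 4*pos <= 28
Before assert !(n - 6 >= 6): (!(n >= 12)) && (pos != 0 ==> (3*pos != 2 ==> pos > 16)) && 4*pos <= 28
Before the loop (bound <=1), unroll the exhaustion recursion (WP_0 = exit-now case; WP_j = one more guarded iteration, up to j = 1):
  WP_0: (!(s > -11)) && (!(n >= 12)) && (pos != 0 ==> (3*pos != 2 ==> pos > 16)) && 4*pos <= 28
  WP_1: (s > -11 ==> ((!(s > -11)) && (!(n >= 12)) && (s != 0 ==> (3*s != 2 ==> s > 16)) && 4*s <= 28)) && ((!(s > -11)) ==> ((!(n >= 12)) && (pos != 0 ==> (3*pos != 2 ==> pos > 16)) && 4*pos <= 28))
So before the loop: (s > -11 ==> ((!(s > -11)) && (!(n >= 12)) && (s != 0 ==> (3*s != 2 ==> s > 16)) && 4*s <= 28)) && ((!(s > -11)) ==> ((!(n >= 12)) && (pos != 0 ==> (3*pos != 2 ==> pos > 16)) && 4*pos <= 28))
Answer: WP = (s > -11 ==> ((!(s > -11)) && (!(n >= 12)) && (s != 0 ==> (3*s != 2 ==> s > 16)) && 4*s <= 28)) && ((!(s > -11)) ==> ((!(n >= 12)) && (pos != 0 ==> (3*pos != 2 ==> pos > 16)) && 4*pos <= 28))


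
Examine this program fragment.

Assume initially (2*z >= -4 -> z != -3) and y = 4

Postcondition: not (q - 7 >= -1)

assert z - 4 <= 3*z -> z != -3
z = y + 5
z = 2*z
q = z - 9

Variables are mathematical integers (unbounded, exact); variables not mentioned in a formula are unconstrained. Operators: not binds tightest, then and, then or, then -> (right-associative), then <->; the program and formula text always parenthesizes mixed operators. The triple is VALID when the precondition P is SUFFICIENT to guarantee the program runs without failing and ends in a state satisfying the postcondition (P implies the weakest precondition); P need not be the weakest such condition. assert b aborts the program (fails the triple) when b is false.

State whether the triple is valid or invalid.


Working backward. After the program, the postcondition not (q - 7 >= -1) must hold; in canonical form it is not (q >= 6).
Before q := z - 9: not (z >= 15)
Before z := 2*z: not (2*z >= 15)
Before z := y + 5: not (2*y >= 5)
Before assert z - 4 <= 3*z -> z != -3: (2*z >= -4 -> z != -3) and (not (2*y >= 5))
The weakest precondition is (2*z >= -4 -> z != -3) and (not (2*y >= 5)).
Check whether (2*z >= -4 -> z != -3) and y = 4 implies it.
Countermodel: at the initial state y = 4, z = 0, the precondition holds but the weakest precondition fails.
Answer: invalid


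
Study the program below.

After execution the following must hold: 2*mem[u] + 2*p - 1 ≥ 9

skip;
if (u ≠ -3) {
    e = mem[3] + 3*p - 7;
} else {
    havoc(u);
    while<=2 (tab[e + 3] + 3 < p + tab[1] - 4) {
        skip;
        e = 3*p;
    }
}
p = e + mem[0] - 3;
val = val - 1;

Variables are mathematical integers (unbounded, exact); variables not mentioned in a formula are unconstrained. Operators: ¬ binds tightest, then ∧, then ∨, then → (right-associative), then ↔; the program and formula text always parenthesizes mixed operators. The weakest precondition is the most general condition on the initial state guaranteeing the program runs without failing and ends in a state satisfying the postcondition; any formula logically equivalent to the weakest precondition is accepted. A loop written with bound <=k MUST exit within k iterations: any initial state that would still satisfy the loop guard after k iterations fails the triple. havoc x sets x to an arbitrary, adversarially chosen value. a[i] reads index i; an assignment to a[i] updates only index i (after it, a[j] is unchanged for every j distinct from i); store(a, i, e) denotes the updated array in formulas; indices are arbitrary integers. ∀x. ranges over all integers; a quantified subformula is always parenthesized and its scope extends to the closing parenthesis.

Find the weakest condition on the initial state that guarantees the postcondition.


Working backward. After the program, the postcondition 2*mem[u] + 2*p - 1 ≥ 9 must hold; in canonical form it is 2*mem[u] + 2*p ≥ 10.
Before val := val - 1: 2*mem[u] + 2*p ≥ 10
Before p := e + mem[0] - 3: 2*mem[0] + 2*mem[u] + 2*e ≥ 16
Then branch requires 2*mem[0] + 2*mem[3] + 2*mem[u] + 6*p ≥ 30; else branch requires ∀u_1. ((tab[e + 3] < tab[1] + p - 7 → ((tab[3*p + 3] < tab[1] + p - 7 → ((¬(tab[3*p + 3] < tab[1] + p - 7)) ∧ 2*mem[0] + 2*mem[u_1] + 6*p ≥ 16)) ∧ ((¬(tab[3*p + 3] < tab[1] + p - 7)) → 2*mem[0] + 2*mem[u_1] + 6*p ≥ 16))) ∧ ((¬(tab[e + 3] < tab[1] + p - 7)) → 2*mem[0] + 2*mem[u_1] + 2*e ≥ 16)).
Before the if: (u ≠ -3 → 2*mem[0] + 2*mem[3] + 2*mem[u] + 6*p ≥ 30) ∧ ((¬(u ≠ -3)) → (∀u_1. ((tab[e + 3] < tab[1] + p - 7 → ((tab[3*p + 3] < tab[1] + p - 7 → ((¬(tab[3*p + 3] < tab[1] + p - 7)) ∧ 2*mem[0] + 2*mem[u_1] + 6*p ≥ 16)) ∧ ((¬(tab[3*p + 3] < tab[1] + p - 7)) → 2*mem[0] + 2*mem[u_1] + 6*p ≥ 16))) ∧ ((¬(tab[e + 3] < tab[1] + p - 7)) → 2*mem[0] + 2*mem[u_1] + 2*e ≥ 16))))
Before skip: (u ≠ -3 → 2*mem[0] + 2*mem[3] + 2*mem[u] + 6*p ≥ 30) ∧ ((¬(u ≠ -3)) → (∀u_1. ((tab[e + 3] < tab[1] + p - 7 → ((tab[3*p + 3] < tab[1] + p - 7 → ((¬(tab[3*p + 3] < tab[1] + p - 7)) ∧ 2*mem[0] + 2*mem[u_1] + 6*p ≥ 16)) ∧ ((¬(tab[3*p + 3] < tab[1] + p - 7)) → 2*mem[0] + 2*mem[u_1] + 6*p ≥ 16))) ∧ ((¬(tab[e + 3] < tab[1] + p - 7)) → 2*mem[0] + 2*mem[u_1] + 2*e ≥ 16))))
Answer: WP = (u ≠ -3 → 2*mem[0] + 2*mem[3] + 2*mem[u] + 6*p ≥ 30) ∧ ((¬(u ≠ -3)) → (∀u_1. ((tab[e + 3] < tab[1] + p - 7 → ((tab[3*p + 3] < tab[1] + p - 7 → ((¬(tab[3*p + 3] < tab[1] + p - 7)) ∧ 2*mem[0] + 2*mem[u_1] + 6*p ≥ 16)) ∧ ((¬(tab[3*p + 3] < tab[1] + p - 7)) → 2*mem[0] + 2*mem[u_1] + 6*p ≥ 16))) ∧ ((¬(tab[e + 3] < tab[1] + p - 7)) → 2*mem[0] + 2*mem[u_1] + 2*e ≥ 16))))


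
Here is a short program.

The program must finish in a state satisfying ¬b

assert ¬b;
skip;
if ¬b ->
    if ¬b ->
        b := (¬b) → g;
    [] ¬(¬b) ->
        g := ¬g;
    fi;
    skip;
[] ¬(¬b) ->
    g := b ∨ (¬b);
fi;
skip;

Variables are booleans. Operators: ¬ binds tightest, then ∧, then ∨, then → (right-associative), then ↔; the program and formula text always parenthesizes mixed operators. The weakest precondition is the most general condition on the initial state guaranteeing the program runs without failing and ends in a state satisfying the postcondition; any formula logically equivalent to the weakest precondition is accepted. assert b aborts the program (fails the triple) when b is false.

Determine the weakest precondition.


Working backward. After the program, ¬b must hold.
Before skip: ¬b
Then branch requires ((¬b) → (¬((¬b) → g))) ∧ (b → (¬b)); else branch requires ¬b.
Before the if: ((¬b) → (((¬b) → (¬((¬b) → g))) ∧ (b → (¬b)))) ∧ (b → (¬b))
Before skip: ((¬b) → (((¬b) → (¬((¬b) → g))) ∧ (b → (¬b)))) ∧ (b → (¬b))
Before assert ¬b: (¬b) ∧ ((¬b) → (((¬b) → (¬((¬b) → g))) ∧ (b → (¬b)))) ∧ (b → (¬b))
Answer: WP = (¬b) ∧ ((¬b) → (((¬b) → (¬((¬b) → g))) ∧ (b → (¬b)))) ∧ (b → (¬b))


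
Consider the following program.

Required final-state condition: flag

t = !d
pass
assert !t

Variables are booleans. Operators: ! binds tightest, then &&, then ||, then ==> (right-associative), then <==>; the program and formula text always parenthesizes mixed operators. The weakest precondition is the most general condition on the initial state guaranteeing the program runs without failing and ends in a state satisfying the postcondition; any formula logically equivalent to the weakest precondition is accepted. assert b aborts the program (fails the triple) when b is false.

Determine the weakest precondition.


Working backward. After the program, flag must hold.
Before assert !t: (!t) && flag
Before skip: (!t) && flag
Before t := !d: d && flag
Answer: WP = d && flag


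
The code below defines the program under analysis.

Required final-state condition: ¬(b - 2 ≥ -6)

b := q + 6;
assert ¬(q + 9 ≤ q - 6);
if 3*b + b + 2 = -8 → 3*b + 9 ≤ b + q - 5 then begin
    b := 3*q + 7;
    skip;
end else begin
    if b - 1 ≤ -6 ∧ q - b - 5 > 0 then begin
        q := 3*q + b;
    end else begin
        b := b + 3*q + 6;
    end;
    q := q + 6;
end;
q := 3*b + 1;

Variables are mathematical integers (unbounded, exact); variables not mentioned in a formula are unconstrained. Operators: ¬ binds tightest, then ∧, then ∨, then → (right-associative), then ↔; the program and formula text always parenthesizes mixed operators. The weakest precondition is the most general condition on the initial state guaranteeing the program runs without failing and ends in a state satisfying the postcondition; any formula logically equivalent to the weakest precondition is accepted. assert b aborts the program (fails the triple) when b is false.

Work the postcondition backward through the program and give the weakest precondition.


Working backward. After the program, the postcondition ¬(b - 2 ≥ -6) must hold; in canonical form it is ¬(b ≥ -4).
Before q := 3*b + 1: ¬(b ≥ -4)
Then branch requires ¬(3*q ≥ -11); else branch requires ((b ≤ -5 ∧ q > b + 5) → (¬(b ≥ -4))) ∧ ((¬(b ≤ -5 ∧ q > b + 5)) → (¬(b + 3*q ≥ -10))).
Before the if: ((4*b = -10 → 2*b ≤ q - 14) → (¬(3*q ≥ -11))) ∧ ((¬(4*b = -10 → 2*b ≤ q - 14)) → (((b ≤ -5 ∧ q > b + 5) → (¬(b ≥ -4))) ∧ ((¬(b ≤ -5 ∧ q > b + 5)) → (¬(b + 3*q ≥ -10)))))
Before assert ¬(q + 9 ≤ q - 6): ((4*b = -10 → 2*b ≤ q - 14) → (¬(3*q ≥ -11))) ∧ ((¬(4*b = -10 → 2*b ≤ q - 14)) → (((b ≤ -5 ∧ q > b + 5) → (¬(b ≥ -4))) ∧ ((¬(b ≤ -5 ∧ q > b + 5)) → (¬(b + 3*q ≥ -10)))))
Before b := q + 6: ((4*q = -34 → q ≤ -26) → (¬(3*q ≥ -11))) ∧ ((¬(4*q = -34 → q ≤ -26)) → (¬(4*q ≥ -16)))
Answer: WP = ((4*q = -34 → q ≤ -26) → (¬(3*q ≥ -11))) ∧ ((¬(4*q = -34 → q ≤ -26)) → (¬(4*q ≥ -16)))


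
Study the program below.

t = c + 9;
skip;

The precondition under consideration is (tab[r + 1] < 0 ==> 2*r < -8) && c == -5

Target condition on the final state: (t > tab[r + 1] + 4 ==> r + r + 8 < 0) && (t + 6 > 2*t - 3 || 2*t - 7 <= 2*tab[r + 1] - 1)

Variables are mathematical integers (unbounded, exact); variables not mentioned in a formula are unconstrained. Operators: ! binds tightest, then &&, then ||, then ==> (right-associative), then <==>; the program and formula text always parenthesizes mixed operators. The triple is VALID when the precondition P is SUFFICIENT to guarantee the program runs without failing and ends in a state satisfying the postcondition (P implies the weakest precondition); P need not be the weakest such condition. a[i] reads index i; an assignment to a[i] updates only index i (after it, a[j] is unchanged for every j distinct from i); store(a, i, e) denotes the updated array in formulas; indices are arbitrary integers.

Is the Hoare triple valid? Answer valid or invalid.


Working backward. After the program, the postcondition (t > tab[r + 1] + 4 ==> r + r + 8 < 0) && (t + 6 > 2*t - 3 || 2*t - 7 <= 2*tab[r + 1] - 1) must hold; in canonical form it is (t > tab[r + 1] + 4 ==> 2*r < -8) && (t < 9 || 2*t <= 2*tab[r + 1] + 6).
Before skip: (t > tab[r + 1] + 4 ==> 2*r < -8) && (t < 9 || 2*t <= 2*tab[r + 1] + 6)
Before t := c + 9: (c > tab[r + 1] - 5 ==> 2*r < -8) && (c < 0 || 2*c <= 2*tab[r + 1] - 12)
The weakest precondition is (c > tab[r + 1] - 5 ==> 2*r < -8) && (c < 0 || 2*c <= 2*tab[r + 1] - 12).
Check whether (tab[r + 1] < 0 ==> 2*r < -8) && c == -5 implies it.
Every state satisfying the precondition satisfies the weakest precondition: the implication holds.
Answer: valid


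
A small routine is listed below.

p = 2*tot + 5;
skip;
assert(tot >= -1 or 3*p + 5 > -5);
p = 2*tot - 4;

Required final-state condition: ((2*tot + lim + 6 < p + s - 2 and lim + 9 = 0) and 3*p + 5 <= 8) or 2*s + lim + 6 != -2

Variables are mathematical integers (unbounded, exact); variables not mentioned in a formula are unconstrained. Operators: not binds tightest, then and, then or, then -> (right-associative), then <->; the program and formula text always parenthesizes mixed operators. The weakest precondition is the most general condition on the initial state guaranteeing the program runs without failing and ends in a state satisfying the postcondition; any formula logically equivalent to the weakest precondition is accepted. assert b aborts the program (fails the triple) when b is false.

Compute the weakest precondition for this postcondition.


Working backward. After the program, the postcondition ((2*tot + lim + 6 < p + s - 2 and lim + 9 = 0) and 3*p + 5 <= 8) or 2*s + lim + 6 != -2 must hold; in canonical form it is (lim + 2*tot < p + s - 8 and lim = -9 and 3*p <= 3) or lim + 2*s != -8.
Before p := 2*tot - 4: (lim < s - 12 and lim = -9 and 6*tot <= 15) or lim + 2*s != -8
Before assert tot >= -1 or 3*p + 5 > -5: (tot >= -1 or 3*p > -10) and ((lim < s - 12 and lim = -9 and 6*tot <= 15) or lim + 2*s != -8)
Before skip: (tot >= -1 or 3*p > -10) and ((lim < s - 12 and lim = -9 and 6*tot <= 15) or lim + 2*s != -8)
Before p := 2*tot + 5: (tot >= -1 or 6*tot > -25) and ((lim < s - 12 and lim = -9 and 6*tot <= 15) or lim + 2*s != -8)
Answer: WP = (tot >= -1 or 6*tot > -25) and ((lim < s - 12 and lim = -9 and 6*tot <= 15) or lim + 2*s != -8)


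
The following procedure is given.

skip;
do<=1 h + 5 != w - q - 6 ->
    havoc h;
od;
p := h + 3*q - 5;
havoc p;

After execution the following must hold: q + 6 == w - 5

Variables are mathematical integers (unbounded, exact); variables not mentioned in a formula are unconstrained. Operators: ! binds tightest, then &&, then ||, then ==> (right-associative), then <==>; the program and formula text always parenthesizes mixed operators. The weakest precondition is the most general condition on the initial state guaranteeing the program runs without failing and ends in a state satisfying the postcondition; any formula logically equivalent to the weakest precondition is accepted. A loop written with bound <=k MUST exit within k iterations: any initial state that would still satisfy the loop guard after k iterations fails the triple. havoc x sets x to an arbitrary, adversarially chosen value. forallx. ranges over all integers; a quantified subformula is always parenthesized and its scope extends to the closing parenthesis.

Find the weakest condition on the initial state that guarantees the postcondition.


Working backward. After the program, the postcondition q + 6 == w - 5 must hold; in canonical form it is q == w - 11.
Before havoc p: q == w - 11
Before p := h + 3*q - 5: q == w - 11
Before the loop (bound <=1), unroll the exhaustion recursion (WP_0 = exit-now case; WP_j = one more guarded iteration, up to j = 1):
  WP_0: (!(h + q != w - 11)) && q == w - 11
  WP_1: (h + q != w - 11 ==> (forall h_1. ((!(h_1 + q != w - 11)) && q == w - 11))) && ((!(h + q != w - 11)) ==> q == w - 11)
So before the loop: (h + q != w - 11 ==> (forall h_1. ((!(h_1 + q != w - 11)) && q == w - 11))) && ((!(h + q != w - 11)) ==> q == w - 11)
Before skip: (h + q != w - 11 ==> (forall h_1. ((!(h_1 + q != w - 11)) && q == w - 11))) && ((!(h + q != w - 11)) ==> q == w - 11)
Answer: WP = (h + q != w - 11 ==> (forall h_1. ((!(h_1 + q != w - 11)) && q == w - 11))) && ((!(h + q != w - 11)) ==> q == w - 11)


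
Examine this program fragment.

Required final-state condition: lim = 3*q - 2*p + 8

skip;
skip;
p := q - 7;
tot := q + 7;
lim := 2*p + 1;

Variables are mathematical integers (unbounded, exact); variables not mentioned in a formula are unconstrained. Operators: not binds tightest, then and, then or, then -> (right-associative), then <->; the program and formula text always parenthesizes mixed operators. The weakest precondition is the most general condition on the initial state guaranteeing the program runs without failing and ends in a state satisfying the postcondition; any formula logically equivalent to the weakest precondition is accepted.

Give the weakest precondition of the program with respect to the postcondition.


Working backward. After the program, the postcondition lim = 3*q - 2*p + 8 must hold; in canonical form it is lim + 2*p = 3*q + 8.
Before lim := 2*p + 1: 4*p = 3*q + 7
Before tot := q + 7: 4*p = 3*q + 7
Before p := q - 7: q = 35
Before skip: q = 35
Before skip: q = 35
Answer: WP = q = 35


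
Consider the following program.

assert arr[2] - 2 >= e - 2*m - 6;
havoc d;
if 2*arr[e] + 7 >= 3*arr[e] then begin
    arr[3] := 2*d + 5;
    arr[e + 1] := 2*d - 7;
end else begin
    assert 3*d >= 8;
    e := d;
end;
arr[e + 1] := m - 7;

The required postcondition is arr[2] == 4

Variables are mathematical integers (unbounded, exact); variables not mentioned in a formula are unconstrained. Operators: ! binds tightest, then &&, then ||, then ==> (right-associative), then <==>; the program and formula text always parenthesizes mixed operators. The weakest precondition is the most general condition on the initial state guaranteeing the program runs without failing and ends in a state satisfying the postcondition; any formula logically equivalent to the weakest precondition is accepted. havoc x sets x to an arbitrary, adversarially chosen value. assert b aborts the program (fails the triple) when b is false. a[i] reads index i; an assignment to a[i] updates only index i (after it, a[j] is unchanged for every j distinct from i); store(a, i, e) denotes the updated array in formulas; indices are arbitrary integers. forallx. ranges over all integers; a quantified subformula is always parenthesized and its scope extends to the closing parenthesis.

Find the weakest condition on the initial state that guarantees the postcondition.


Working backward. After the program, arr[2] == 4 must hold.
Before arr[e + 1] := m - 7: store(arr, e + 1, m - 7)[2] == 4
Then branch requires store(store(store(arr, 3, 2*d + 5), e + 1, 2*d - 7), e + 1, m - 7)[2] == 4; else branch requires 3*d >= 8 && store(arr, d + 1, m - 7)[2] == 4.
Before the if: (arr[e] <= 7 ==> store(store(store(arr, 3, 2*d + 5), e + 1, 2*d - 7), e + 1, m - 7)[2] == 4) && ((!(arr[e] <= 7)) ==> (3*d >= 8 && store(arr, d + 1, m - 7)[2] == 4))
Before havoc d: forall d_1. ((arr[e] <= 7 ==> store(store(store(arr, 3, 2*d_1 + 5), e + 1, 2*d_1 - 7), e + 1, m - 7)[2] == 4) && ((!(arr[e] <= 7)) ==> (3*d_1 >= 8 && store(arr, d_1 + 1, m - 7)[2] == 4)))
Before assert arr[2] - 2 >= e - 2*m - 6: arr[2] + 2*m >= e - 4 && (forall d_1. ((arr[e] <= 7 ==> store(store(store(arr, 3, 2*d_1 + 5), e + 1, 2*d_1 - 7), e + 1, m - 7)[2] == 4) && ((!(arr[e] <= 7)) ==> (3*d_1 >= 8 && store(arr, d_1 + 1, m - 7)[2] == 4))))
Answer: WP = arr[2] + 2*m >= e - 4 && (forall d_1. ((arr[e] <= 7 ==> store(store(store(arr, 3, 2*d_1 + 5), e + 1, 2*d_1 - 7), e + 1, m - 7)[2] == 4) && ((!(arr[e] <= 7)) ==> (3*d_1 >= 8 && store(arr, d_1 + 1, m - 7)[2] == 4))))


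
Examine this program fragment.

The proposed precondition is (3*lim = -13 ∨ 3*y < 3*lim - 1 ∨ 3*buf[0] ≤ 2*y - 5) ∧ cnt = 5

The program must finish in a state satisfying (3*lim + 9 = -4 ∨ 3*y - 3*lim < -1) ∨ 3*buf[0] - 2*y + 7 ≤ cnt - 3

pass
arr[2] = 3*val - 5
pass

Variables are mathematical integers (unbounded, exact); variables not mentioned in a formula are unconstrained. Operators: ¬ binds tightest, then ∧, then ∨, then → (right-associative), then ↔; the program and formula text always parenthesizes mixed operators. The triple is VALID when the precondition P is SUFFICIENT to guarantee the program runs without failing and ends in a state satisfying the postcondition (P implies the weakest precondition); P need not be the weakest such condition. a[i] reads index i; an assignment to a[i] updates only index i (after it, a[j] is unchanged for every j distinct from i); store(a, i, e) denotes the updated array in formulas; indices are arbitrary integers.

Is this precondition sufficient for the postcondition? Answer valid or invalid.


Working backward. After the program, the postcondition (3*lim + 9 = -4 ∨ 3*y - 3*lim < -1) ∨ 3*buf[0] - 2*y + 7 ≤ cnt - 3 must hold; in canonical form it is 3*lim = -13 ∨ 3*y < 3*lim - 1 ∨ 3*buf[0] ≤ cnt + 2*y - 10.
Before skip: 3*lim = -13 ∨ 3*y < 3*lim - 1 ∨ 3*buf[0] ≤ cnt + 2*y - 10
Before arr[2] := 3*val - 5: 3*lim = -13 ∨ 3*y < 3*lim - 1 ∨ 3*buf[0] ≤ cnt + 2*y - 10
Before skip: 3*lim = -13 ∨ 3*y < 3*lim - 1 ∨ 3*buf[0] ≤ cnt + 2*y - 10
The weakest precondition is 3*lim = -13 ∨ 3*y < 3*lim - 1 ∨ 3*buf[0] ≤ cnt + 2*y - 10.
Check whether (3*lim = -13 ∨ 3*y < 3*lim - 1 ∨ 3*buf[0] ≤ 2*y - 5) ∧ cnt = 5 implies it.
Every state satisfying the precondition satisfies the weakest precondition: the implication holds.
Answer: valid


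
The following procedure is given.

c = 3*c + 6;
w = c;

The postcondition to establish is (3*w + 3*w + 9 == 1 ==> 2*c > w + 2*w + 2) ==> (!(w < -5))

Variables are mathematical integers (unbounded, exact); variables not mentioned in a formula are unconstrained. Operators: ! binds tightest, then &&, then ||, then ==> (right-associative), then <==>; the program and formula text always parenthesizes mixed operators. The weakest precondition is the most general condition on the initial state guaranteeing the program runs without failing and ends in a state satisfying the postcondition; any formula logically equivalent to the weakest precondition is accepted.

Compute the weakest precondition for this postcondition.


Working backward. After the program, the postcondition (3*w + 3*w + 9 == 1 ==> 2*c > w + 2*w + 2) ==> (!(w < -5)) must hold; in canonical form it is (6*w == -8 ==> 2*c > 3*w + 2) ==> (!(w < -5)).
Before w := c: (6*c == -8 ==> c < -2) ==> (!(c < -5))
Before c := 3*c + 6: (18*c == -44 ==> 3*c < -8) ==> (!(3*c < -11))
Answer: WP = (18*c == -44 ==> 3*c < -8) ==> (!(3*c < -11))


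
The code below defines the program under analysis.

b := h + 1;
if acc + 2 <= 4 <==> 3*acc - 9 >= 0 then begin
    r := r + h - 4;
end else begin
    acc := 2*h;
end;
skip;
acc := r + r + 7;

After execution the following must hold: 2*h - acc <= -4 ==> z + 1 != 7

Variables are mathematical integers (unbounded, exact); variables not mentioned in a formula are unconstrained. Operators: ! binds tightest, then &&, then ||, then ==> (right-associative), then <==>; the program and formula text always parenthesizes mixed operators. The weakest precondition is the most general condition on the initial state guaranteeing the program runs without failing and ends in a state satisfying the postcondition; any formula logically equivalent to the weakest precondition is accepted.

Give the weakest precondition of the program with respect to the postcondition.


Working backward. After the program, the postcondition 2*h - acc <= -4 ==> z + 1 != 7 must hold; in canonical form it is 2*h <= acc - 4 ==> z != 6.
Before acc := r + r + 7: 2*h <= 2*r + 3 ==> z != 6
Before skip: 2*h <= 2*r + 3 ==> z != 6
Then branch requires 2*r >= 5 ==> z != 6; else branch requires 2*h <= 2*r + 3 ==> z != 6.
Before the if: ((acc <= 2 <==> 3*acc >= 9) ==> (2*r >= 5 ==> z != 6)) && ((!(acc <= 2 <==> 3*acc >= 9)) ==> (2*h <= 2*r + 3 ==> z != 6))
Before b := h + 1: ((acc <= 2 <==> 3*acc >= 9) ==> (2*r >= 5 ==> z != 6)) && ((!(acc <= 2 <==> 3*acc >= 9)) ==> (2*h <= 2*r + 3 ==> z != 6))
Answer: WP = ((acc <= 2 <==> 3*acc >= 9) ==> (2*r >= 5 ==> z != 6)) && ((!(acc <= 2 <==> 3*acc >= 9)) ==> (2*h <= 2*r + 3 ==> z != 6))
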